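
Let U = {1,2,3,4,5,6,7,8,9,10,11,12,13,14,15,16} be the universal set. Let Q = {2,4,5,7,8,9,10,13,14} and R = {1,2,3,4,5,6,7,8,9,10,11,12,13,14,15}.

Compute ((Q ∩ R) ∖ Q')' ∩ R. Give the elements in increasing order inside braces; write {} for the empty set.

Q ∩ R = {2,4,5,7,8,9,10,13,14}
Q' = {1,3,6,11,12,15,16}
(Q ∩ R) ∖ Q' = {2,4,5,7,8,9,10,13,14}
((Q ∩ R) ∖ Q')' = {1,3,6,11,12,15,16}
((Q ∩ R) ∖ Q')' ∩ R = {1,3,6,11,12,15}

{1,3,6,11,12,15}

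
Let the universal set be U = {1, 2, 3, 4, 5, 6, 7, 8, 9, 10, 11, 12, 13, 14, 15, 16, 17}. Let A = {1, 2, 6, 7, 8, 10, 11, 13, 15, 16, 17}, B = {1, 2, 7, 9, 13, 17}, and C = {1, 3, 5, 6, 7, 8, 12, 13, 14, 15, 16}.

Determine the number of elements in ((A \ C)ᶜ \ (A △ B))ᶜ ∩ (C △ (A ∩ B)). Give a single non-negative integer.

A \ C = {2, 10, 11, 17}
(A \ C)ᶜ = {1, 3, 4, 5, 6, 7, 8, 9, 12, 13, 14, 15, 16}
A △ B = {6, 8, 9, 10, 11, 15, 16}
(A \ C)ᶜ \ (A △ B) = {1, 3, 4, 5, 7, 12, 13, 14}
((A \ C)ᶜ \ (A △ B))ᶜ = {2, 6, 8, 9, 10, 11, 15, 16, 17}
A ∩ B = {1, 2, 7, 13, 17}
C △ (A ∩ B) = {2, 3, 5, 6, 8, 12, 14, 15, 16, 17}
((A \ C)ᶜ \ (A △ B))ᶜ ∩ (C △ (A ∩ B)) = {2, 6, 8, 15, 16, 17}
|((A \ C)ᶜ \ (A △ B))ᶜ ∩ (C △ (A ∩ B))| = 6

6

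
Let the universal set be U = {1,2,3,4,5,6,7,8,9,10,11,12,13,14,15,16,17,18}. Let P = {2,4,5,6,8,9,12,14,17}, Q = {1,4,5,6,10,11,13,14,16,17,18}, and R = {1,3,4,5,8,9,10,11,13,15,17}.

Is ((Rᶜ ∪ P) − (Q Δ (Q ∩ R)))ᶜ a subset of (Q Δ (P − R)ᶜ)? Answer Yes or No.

Rᶜ = {2,6,7,12,14,16,18}
Rᶜ ∪ P = {2,4,5,6,7,8,9,12,14,16,17,18}
Q ∩ R = {1,4,5,10,11,13,17}
Q Δ (Q ∩ R) = {6,14,16,18}
(Rᶜ ∪ P) − (Q Δ (Q ∩ R)) = {2,4,5,7,8,9,12,17}
((Rᶜ ∪ P) − (Q Δ (Q ∩ R)))ᶜ = {1,3,6,10,11,13,14,15,16,18}
P − R = {2,6,12,14}
(P − R)ᶜ = {1,3,4,5,7,8,9,10,11,13,15,16,17,18}
Q Δ (P − R)ᶜ = {3,6,7,8,9,14,15}
1 ∈ ((Rᶜ ∪ P) − (Q Δ (Q ∩ R)))ᶜ but 1 ∉ Q Δ (P − R)ᶜ, so the inclusion fails.

No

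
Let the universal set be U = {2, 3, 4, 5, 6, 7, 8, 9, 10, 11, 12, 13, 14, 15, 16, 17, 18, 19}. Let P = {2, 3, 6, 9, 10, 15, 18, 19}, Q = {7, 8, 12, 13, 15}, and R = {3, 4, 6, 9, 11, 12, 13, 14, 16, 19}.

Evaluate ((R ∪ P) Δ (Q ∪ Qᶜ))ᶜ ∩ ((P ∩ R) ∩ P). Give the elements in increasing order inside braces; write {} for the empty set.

{3, 6, 9, 19}

R ∪ P = {2, 3, 4, 6, 9, 10, 11, 12, 13, 14, 15, 16, 18, 19}
Qᶜ = {2, 3, 4, 5, 6, 9, 10, 11, 14, 16, 17, 18, 19}
Q ∪ Qᶜ = {2, 3, 4, 5, 6, 7, 8, 9, 10, 11, 12, 13, 14, 15, 16, 17, 18, 19}
(R ∪ P) Δ (Q ∪ Qᶜ) = {5, 7, 8, 17}
((R ∪ P) Δ (Q ∪ Qᶜ))ᶜ = {2, 3, 4, 6, 9, 10, 11, 12, 13, 14, 15, 16, 18, 19}
P ∩ R = {3, 6, 9, 19}
(P ∩ R) ∩ P = {3, 6, 9, 19}
((R ∪ P) Δ (Q ∪ Qᶜ))ᶜ ∩ ((P ∩ R) ∩ P) = {3, 6, 9, 19}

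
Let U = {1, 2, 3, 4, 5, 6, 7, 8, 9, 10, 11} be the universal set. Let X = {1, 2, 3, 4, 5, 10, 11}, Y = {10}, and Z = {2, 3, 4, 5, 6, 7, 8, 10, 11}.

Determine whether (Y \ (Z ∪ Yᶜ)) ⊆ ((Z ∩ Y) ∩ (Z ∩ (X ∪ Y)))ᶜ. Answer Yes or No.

Yᶜ = {1, 2, 3, 4, 5, 6, 7, 8, 9, 11}
Z ∪ Yᶜ = {1, 2, 3, 4, 5, 6, 7, 8, 9, 10, 11}
Y \ (Z ∪ Yᶜ) = {}
Z ∩ Y = {10}
X ∪ Y = {1, 2, 3, 4, 5, 10, 11}
Z ∩ (X ∪ Y) = {2, 3, 4, 5, 10, 11}
(Z ∩ Y) ∩ (Z ∩ (X ∪ Y)) = {10}
((Z ∩ Y) ∩ (Z ∩ (X ∪ Y)))ᶜ = {1, 2, 3, 4, 5, 6, 7, 8, 9, 11}
Every element of {} is in {1, 2, 3, 4, 5, 6, 7, 8, 9, 11}, so Y \ (Z ∪ Yᶜ) ⊆ ((Z ∩ Y) ∩ (Z ∩ (X ∪ Y)))ᶜ.

Yes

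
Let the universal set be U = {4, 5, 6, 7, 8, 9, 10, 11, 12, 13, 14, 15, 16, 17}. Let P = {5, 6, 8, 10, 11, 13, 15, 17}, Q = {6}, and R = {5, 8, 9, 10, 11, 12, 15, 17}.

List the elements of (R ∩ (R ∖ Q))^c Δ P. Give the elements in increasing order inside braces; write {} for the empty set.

R ∖ Q = {5, 8, 9, 10, 11, 12, 15, 17}
R ∩ (R ∖ Q) = {5, 8, 9, 10, 11, 12, 15, 17}
(R ∩ (R ∖ Q))^c = {4, 6, 7, 13, 14, 16}
(R ∩ (R ∖ Q))^c Δ P = {4, 5, 7, 8, 10, 11, 14, 15, 16, 17}

{4, 5, 7, 8, 10, 11, 14, 15, 16, 17}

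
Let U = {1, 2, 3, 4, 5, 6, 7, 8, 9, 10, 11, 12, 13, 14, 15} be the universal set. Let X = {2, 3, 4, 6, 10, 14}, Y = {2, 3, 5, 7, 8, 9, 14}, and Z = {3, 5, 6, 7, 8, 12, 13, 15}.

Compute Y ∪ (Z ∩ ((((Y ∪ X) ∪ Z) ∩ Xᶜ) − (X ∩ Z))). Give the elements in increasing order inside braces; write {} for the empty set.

{2, 3, 5, 7, 8, 9, 12, 13, 14, 15}

Y ∪ X = {2, 3, 4, 5, 6, 7, 8, 9, 10, 14}
(Y ∪ X) ∪ Z = {2, 3, 4, 5, 6, 7, 8, 9, 10, 12, 13, 14, 15}
Xᶜ = {1, 5, 7, 8, 9, 11, 12, 13, 15}
((Y ∪ X) ∪ Z) ∩ Xᶜ = {5, 7, 8, 9, 12, 13, 15}
X ∩ Z = {3, 6}
(((Y ∪ X) ∪ Z) ∩ Xᶜ) − (X ∩ Z) = {5, 7, 8, 9, 12, 13, 15}
Z ∩ ((((Y ∪ X) ∪ Z) ∩ Xᶜ) − (X ∩ Z)) = {5, 7, 8, 12, 13, 15}
Y ∪ (Z ∩ ((((Y ∪ X) ∪ Z) ∩ Xᶜ) − (X ∩ Z))) = {2, 3, 5, 7, 8, 9, 12, 13, 14, 15}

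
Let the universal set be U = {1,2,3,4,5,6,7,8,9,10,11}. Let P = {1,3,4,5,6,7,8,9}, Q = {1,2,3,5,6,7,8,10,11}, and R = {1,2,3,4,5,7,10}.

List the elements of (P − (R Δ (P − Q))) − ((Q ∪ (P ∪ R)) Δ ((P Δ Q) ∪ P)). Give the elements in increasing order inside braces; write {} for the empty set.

P − Q = {4,9}
R Δ (P − Q) = {1,2,3,5,7,9,10}
P − (R Δ (P − Q)) = {4,6,8}
P ∪ R = {1,2,3,4,5,6,7,8,9,10}
Q ∪ (P ∪ R) = {1,2,3,4,5,6,7,8,9,10,11}
P Δ Q = {2,4,9,10,11}
(P Δ Q) ∪ P = {1,2,3,4,5,6,7,8,9,10,11}
(Q ∪ (P ∪ R)) Δ ((P Δ Q) ∪ P) = {}
(P − (R Δ (P − Q))) − ((Q ∪ (P ∪ R)) Δ ((P Δ Q) ∪ P)) = {4,6,8}

{4,6,8}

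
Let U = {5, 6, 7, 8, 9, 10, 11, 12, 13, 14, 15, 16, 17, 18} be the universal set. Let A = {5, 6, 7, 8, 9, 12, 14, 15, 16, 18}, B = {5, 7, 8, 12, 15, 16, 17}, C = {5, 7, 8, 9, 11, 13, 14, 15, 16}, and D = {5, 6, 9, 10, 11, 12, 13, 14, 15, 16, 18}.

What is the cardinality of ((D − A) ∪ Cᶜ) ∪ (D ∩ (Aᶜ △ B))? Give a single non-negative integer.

D − A = {10, 11, 13}
Cᶜ = {6, 10, 12, 17, 18}
(D − A) ∪ Cᶜ = {6, 10, 11, 12, 13, 17, 18}
Aᶜ = {10, 11, 13, 17}
Aᶜ △ B = {5, 7, 8, 10, 11, 12, 13, 15, 16}
D ∩ (Aᶜ △ B) = {5, 10, 11, 12, 13, 15, 16}
((D − A) ∪ Cᶜ) ∪ (D ∩ (Aᶜ △ B)) = {5, 6, 10, 11, 12, 13, 15, 16, 17, 18}
|((D − A) ∪ Cᶜ) ∪ (D ∩ (Aᶜ △ B))| = 10

10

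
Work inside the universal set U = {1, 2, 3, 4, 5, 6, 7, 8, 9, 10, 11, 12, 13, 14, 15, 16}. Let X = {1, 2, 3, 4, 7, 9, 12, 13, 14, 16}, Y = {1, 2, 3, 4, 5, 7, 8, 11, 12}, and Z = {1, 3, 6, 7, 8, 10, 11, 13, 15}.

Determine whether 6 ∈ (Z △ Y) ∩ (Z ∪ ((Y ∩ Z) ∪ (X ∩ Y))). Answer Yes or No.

Yes

6 ∈ Z and 6 ∉ Y, so 6 ∈ Z △ Y
6 ∉ Y and 6 ∈ Z, so 6 ∉ Y ∩ Z
6 ∉ X and 6 ∉ Y, so 6 ∉ X ∩ Y
6 ∉ (Y ∩ Z) and 6 ∉ (X ∩ Y), so 6 ∉ (Y ∩ Z) ∪ (X ∩ Y)
6 ∈ Z and 6 ∉ ((Y ∩ Z) ∪ (X ∩ Y)), so 6 ∈ Z ∪ ((Y ∩ Z) ∪ (X ∩ Y))
6 ∈ (Z △ Y) and 6 ∈ (Z ∪ ((Y ∩ Z) ∪ (X ∩ Y))), so 6 ∈ (Z △ Y) ∩ (Z ∪ ((Y ∩ Z) ∪ (X ∩ Y)))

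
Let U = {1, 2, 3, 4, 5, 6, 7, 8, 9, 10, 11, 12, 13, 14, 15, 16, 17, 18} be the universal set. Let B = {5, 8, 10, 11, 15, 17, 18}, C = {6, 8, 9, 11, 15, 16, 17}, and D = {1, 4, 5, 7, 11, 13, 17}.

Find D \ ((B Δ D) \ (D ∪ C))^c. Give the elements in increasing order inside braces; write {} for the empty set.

B Δ D = {1, 4, 7, 8, 10, 13, 15, 18}
D ∪ C = {1, 4, 5, 6, 7, 8, 9, 11, 13, 15, 16, 17}
(B Δ D) \ (D ∪ C) = {10, 18}
((B Δ D) \ (D ∪ C))^c = {1, 2, 3, 4, 5, 6, 7, 8, 9, 11, 12, 13, 14, 15, 16, 17}
D \ ((B Δ D) \ (D ∪ C))^c = {}

{}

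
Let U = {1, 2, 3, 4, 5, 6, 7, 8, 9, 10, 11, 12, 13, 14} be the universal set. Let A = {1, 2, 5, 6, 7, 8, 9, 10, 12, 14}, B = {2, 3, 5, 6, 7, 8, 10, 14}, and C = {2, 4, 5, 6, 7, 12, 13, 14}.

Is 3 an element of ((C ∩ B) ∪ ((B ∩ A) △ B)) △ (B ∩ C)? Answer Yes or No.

3 ∉ C and 3 ∈ B, so 3 ∉ C ∩ B
3 ∈ B and 3 ∉ A, so 3 ∉ B ∩ A
3 ∉ (B ∩ A) and 3 ∈ B, so 3 ∈ (B ∩ A) △ B
3 ∉ (C ∩ B) and 3 ∈ ((B ∩ A) △ B), so 3 ∈ (C ∩ B) ∪ ((B ∩ A) △ B)
3 ∈ B and 3 ∉ C, so 3 ∉ B ∩ C
3 ∈ ((C ∩ B) ∪ ((B ∩ A) △ B)) and 3 ∉ (B ∩ C), so 3 ∈ ((C ∩ B) ∪ ((B ∩ A) △ B)) △ (B ∩ C)

Yes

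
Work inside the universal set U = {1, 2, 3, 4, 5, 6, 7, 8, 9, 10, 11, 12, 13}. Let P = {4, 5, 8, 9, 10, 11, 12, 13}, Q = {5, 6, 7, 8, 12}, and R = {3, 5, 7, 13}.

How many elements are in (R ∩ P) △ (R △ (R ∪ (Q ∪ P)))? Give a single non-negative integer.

9

R ∩ P = {5, 13}
Q ∪ P = {4, 5, 6, 7, 8, 9, 10, 11, 12, 13}
R ∪ (Q ∪ P) = {3, 4, 5, 6, 7, 8, 9, 10, 11, 12, 13}
R △ (R ∪ (Q ∪ P)) = {4, 6, 8, 9, 10, 11, 12}
(R ∩ P) △ (R △ (R ∪ (Q ∪ P))) = {4, 5, 6, 8, 9, 10, 11, 12, 13}
|(R ∩ P) △ (R △ (R ∪ (Q ∪ P)))| = 9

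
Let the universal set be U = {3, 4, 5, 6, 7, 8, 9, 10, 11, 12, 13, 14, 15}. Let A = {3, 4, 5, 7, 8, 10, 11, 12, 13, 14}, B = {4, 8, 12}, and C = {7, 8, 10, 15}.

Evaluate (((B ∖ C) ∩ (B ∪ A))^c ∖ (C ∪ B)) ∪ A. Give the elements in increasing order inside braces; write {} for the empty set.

B ∖ C = {4, 12}
B ∪ A = {3, 4, 5, 7, 8, 10, 11, 12, 13, 14}
(B ∖ C) ∩ (B ∪ A) = {4, 12}
((B ∖ C) ∩ (B ∪ A))^c = {3, 5, 6, 7, 8, 9, 10, 11, 13, 14, 15}
C ∪ B = {4, 7, 8, 10, 12, 15}
((B ∖ C) ∩ (B ∪ A))^c ∖ (C ∪ B) = {3, 5, 6, 9, 11, 13, 14}
(((B ∖ C) ∩ (B ∪ A))^c ∖ (C ∪ B)) ∪ A = {3, 4, 5, 6, 7, 8, 9, 10, 11, 12, 13, 14}

{3, 4, 5, 6, 7, 8, 9, 10, 11, 12, 13, 14}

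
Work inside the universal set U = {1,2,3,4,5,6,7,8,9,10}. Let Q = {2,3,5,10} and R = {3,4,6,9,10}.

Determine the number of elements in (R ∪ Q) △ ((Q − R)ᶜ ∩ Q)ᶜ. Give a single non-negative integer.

5

R ∪ Q = {2,3,4,5,6,9,10}
Q − R = {2,5}
(Q − R)ᶜ = {1,3,4,6,7,8,9,10}
(Q − R)ᶜ ∩ Q = {3,10}
((Q − R)ᶜ ∩ Q)ᶜ = {1,2,4,5,6,7,8,9}
(R ∪ Q) △ ((Q − R)ᶜ ∩ Q)ᶜ = {1,3,7,8,10}
|(R ∪ Q) △ ((Q − R)ᶜ ∩ Q)ᶜ| = 5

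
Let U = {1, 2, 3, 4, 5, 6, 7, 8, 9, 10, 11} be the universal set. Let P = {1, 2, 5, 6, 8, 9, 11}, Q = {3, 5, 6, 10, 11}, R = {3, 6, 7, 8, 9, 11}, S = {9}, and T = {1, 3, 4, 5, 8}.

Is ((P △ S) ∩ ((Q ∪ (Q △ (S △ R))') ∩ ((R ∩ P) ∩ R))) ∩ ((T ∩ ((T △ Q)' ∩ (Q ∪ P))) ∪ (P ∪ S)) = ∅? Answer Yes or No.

P △ S = {1, 2, 5, 6, 8, 11}
S △ R = {3, 6, 7, 8, 11}
Q △ (S △ R) = {5, 7, 8, 10}
(Q △ (S △ R))' = {1, 2, 3, 4, 6, 9, 11}
Q ∪ (Q △ (S △ R))' = {1, 2, 3, 4, 5, 6, 9, 10, 11}
R ∩ P = {6, 8, 9, 11}
(R ∩ P) ∩ R = {6, 8, 9, 11}
(Q ∪ (Q △ (S △ R))') ∩ ((R ∩ P) ∩ R) = {6, 9, 11}
(P △ S) ∩ ((Q ∪ (Q △ (S △ R))') ∩ ((R ∩ P) ∩ R)) = {6, 11}
T △ Q = {1, 4, 6, 8, 10, 11}
(T △ Q)' = {2, 3, 5, 7, 9}
Q ∪ P = {1, 2, 3, 5, 6, 8, 9, 10, 11}
(T △ Q)' ∩ (Q ∪ P) = {2, 3, 5, 9}
T ∩ ((T △ Q)' ∩ (Q ∪ P)) = {3, 5}
P ∪ S = {1, 2, 5, 6, 8, 9, 11}
(T ∩ ((T △ Q)' ∩ (Q ∪ P))) ∪ (P ∪ S) = {1, 2, 3, 5, 6, 8, 9, 11}
6 lies in both, so they are not disjoint.

No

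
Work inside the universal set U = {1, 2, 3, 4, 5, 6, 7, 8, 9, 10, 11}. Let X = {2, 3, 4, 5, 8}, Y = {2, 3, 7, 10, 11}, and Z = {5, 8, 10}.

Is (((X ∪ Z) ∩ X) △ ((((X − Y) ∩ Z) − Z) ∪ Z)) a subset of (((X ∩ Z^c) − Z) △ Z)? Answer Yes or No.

X ∪ Z = {2, 3, 4, 5, 8, 10}
(X ∪ Z) ∩ X = {2, 3, 4, 5, 8}
X − Y = {4, 5, 8}
(X − Y) ∩ Z = {5, 8}
((X − Y) ∩ Z) − Z = {}
(((X − Y) ∩ Z) − Z) ∪ Z = {5, 8, 10}
((X ∪ Z) ∩ X) △ ((((X − Y) ∩ Z) − Z) ∪ Z) = {2, 3, 4, 10}
Z^c = {1, 2, 3, 4, 6, 7, 9, 11}
X ∩ Z^c = {2, 3, 4}
(X ∩ Z^c) − Z = {2, 3, 4}
((X ∩ Z^c) − Z) △ Z = {2, 3, 4, 5, 8, 10}
Every element of {2, 3, 4, 10} is in {2, 3, 4, 5, 8, 10}, so ((X ∪ Z) ∩ X) △ ((((X − Y) ∩ Z) − Z) ∪ Z) ⊆ ((X ∩ Z^c) − Z) △ Z.

Yes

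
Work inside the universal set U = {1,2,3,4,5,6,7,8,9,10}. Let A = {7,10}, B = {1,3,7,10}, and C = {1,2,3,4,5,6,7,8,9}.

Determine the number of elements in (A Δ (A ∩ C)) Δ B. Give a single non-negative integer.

3

A ∩ C = {7}
A Δ (A ∩ C) = {10}
(A Δ (A ∩ C)) Δ B = {1,3,7}
|(A Δ (A ∩ C)) Δ B| = 3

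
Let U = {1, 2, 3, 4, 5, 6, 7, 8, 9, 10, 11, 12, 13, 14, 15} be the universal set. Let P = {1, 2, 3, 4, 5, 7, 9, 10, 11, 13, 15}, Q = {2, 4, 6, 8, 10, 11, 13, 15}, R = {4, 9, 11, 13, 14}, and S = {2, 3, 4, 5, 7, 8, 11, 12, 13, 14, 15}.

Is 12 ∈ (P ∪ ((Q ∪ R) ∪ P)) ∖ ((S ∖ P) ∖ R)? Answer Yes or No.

No

12 ∉ Q and 12 ∉ R, so 12 ∉ Q ∪ R
12 ∉ (Q ∪ R) and 12 ∉ P, so 12 ∉ (Q ∪ R) ∪ P
12 ∉ P and 12 ∉ ((Q ∪ R) ∪ P), so 12 ∉ P ∪ ((Q ∪ R) ∪ P)
12 ∈ S and 12 ∉ P, so 12 ∈ S ∖ P
12 ∈ (S ∖ P) and 12 ∉ R, so 12 ∈ (S ∖ P) ∖ R
12 ∉ (P ∪ ((Q ∪ R) ∪ P)) and 12 ∈ ((S ∖ P) ∖ R), so 12 ∉ (P ∪ ((Q ∪ R) ∪ P)) ∖ ((S ∖ P) ∖ R)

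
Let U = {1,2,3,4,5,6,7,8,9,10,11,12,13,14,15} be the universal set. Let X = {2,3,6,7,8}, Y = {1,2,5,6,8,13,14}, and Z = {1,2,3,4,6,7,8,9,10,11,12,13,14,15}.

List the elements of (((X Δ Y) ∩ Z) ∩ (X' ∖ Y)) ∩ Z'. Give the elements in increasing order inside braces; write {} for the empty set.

{}

X Δ Y = {1,3,5,7,13,14}
(X Δ Y) ∩ Z = {1,3,7,13,14}
X' = {1,4,5,9,10,11,12,13,14,15}
X' ∖ Y = {4,9,10,11,12,15}
((X Δ Y) ∩ Z) ∩ (X' ∖ Y) = {}
Z' = {5}
(((X Δ Y) ∩ Z) ∩ (X' ∖ Y)) ∩ Z' = {}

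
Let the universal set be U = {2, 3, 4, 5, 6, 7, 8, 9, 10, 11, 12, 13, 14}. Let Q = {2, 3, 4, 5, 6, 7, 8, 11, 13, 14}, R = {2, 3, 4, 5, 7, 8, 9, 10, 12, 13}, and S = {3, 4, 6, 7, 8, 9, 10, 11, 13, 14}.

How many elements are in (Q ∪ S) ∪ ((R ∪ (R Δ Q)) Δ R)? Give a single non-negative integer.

Q ∪ S = {2, 3, 4, 5, 6, 7, 8, 9, 10, 11, 13, 14}
R Δ Q = {6, 9, 10, 11, 12, 14}
R ∪ (R Δ Q) = {2, 3, 4, 5, 6, 7, 8, 9, 10, 11, 12, 13, 14}
(R ∪ (R Δ Q)) Δ R = {6, 11, 14}
(Q ∪ S) ∪ ((R ∪ (R Δ Q)) Δ R) = {2, 3, 4, 5, 6, 7, 8, 9, 10, 11, 13, 14}
|(Q ∪ S) ∪ ((R ∪ (R Δ Q)) Δ R)| = 12

12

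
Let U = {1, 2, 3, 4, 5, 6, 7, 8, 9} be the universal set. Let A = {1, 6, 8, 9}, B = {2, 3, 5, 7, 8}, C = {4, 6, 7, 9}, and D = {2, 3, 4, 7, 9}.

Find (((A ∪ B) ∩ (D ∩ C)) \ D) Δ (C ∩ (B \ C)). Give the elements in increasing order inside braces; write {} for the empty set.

A ∪ B = {1, 2, 3, 5, 6, 7, 8, 9}
D ∩ C = {4, 7, 9}
(A ∪ B) ∩ (D ∩ C) = {7, 9}
((A ∪ B) ∩ (D ∩ C)) \ D = {}
B \ C = {2, 3, 5, 8}
C ∩ (B \ C) = {}
(((A ∪ B) ∩ (D ∩ C)) \ D) Δ (C ∩ (B \ C)) = {}

{}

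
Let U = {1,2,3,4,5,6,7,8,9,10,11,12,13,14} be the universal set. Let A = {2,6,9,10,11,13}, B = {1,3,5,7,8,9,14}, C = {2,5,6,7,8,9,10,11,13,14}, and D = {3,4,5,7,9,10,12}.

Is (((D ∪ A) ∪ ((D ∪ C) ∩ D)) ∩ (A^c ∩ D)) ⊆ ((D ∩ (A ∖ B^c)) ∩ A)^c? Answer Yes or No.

Yes

D ∪ A = {2,3,4,5,6,7,9,10,11,12,13}
D ∪ C = {2,3,4,5,6,7,8,9,10,11,12,13,14}
(D ∪ C) ∩ D = {3,4,5,7,9,10,12}
(D ∪ A) ∪ ((D ∪ C) ∩ D) = {2,3,4,5,6,7,9,10,11,12,13}
A^c = {1,3,4,5,7,8,12,14}
A^c ∩ D = {3,4,5,7,12}
((D ∪ A) ∪ ((D ∪ C) ∩ D)) ∩ (A^c ∩ D) = {3,4,5,7,12}
B^c = {2,4,6,10,11,12,13}
A ∖ B^c = {9}
D ∩ (A ∖ B^c) = {9}
(D ∩ (A ∖ B^c)) ∩ A = {9}
((D ∩ (A ∖ B^c)) ∩ A)^c = {1,2,3,4,5,6,7,8,10,11,12,13,14}
Every element of {3,4,5,7,12} is in {1,2,3,4,5,6,7,8,10,11,12,13,14}, so ((D ∪ A) ∪ ((D ∪ C) ∩ D)) ∩ (A^c ∩ D) ⊆ ((D ∩ (A ∖ B^c)) ∩ A)^c.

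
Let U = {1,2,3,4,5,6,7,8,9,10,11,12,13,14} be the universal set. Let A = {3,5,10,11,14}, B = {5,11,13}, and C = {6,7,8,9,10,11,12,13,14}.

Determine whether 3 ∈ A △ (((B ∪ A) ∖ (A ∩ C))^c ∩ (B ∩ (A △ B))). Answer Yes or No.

Yes

3 ∉ B and 3 ∈ A, so 3 ∈ B ∪ A
3 ∈ A and 3 ∉ C, so 3 ∉ A ∩ C
3 ∈ (B ∪ A) and 3 ∉ (A ∩ C), so 3 ∈ (B ∪ A) ∖ (A ∩ C)
3 ∉ ((B ∪ A) ∖ (A ∩ C))^c since 3 ∈ ((B ∪ A) ∖ (A ∩ C))
3 ∈ A and 3 ∉ B, so 3 ∈ A △ B
3 ∉ B and 3 ∈ (A △ B), so 3 ∉ B ∩ (A △ B)
3 ∉ ((B ∪ A) ∖ (A ∩ C))^c and 3 ∉ (B ∩ (A △ B)), so 3 ∉ ((B ∪ A) ∖ (A ∩ C))^c ∩ (B ∩ (A △ B))
3 ∈ A and 3 ∉ (((B ∪ A) ∖ (A ∩ C))^c ∩ (B ∩ (A △ B))), so 3 ∈ A △ (((B ∪ A) ∖ (A ∩ C))^c ∩ (B ∩ (A △ B)))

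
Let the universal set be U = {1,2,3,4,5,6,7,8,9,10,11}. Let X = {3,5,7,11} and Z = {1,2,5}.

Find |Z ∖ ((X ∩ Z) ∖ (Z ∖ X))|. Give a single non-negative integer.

X ∩ Z = {5}
Z ∖ X = {1,2}
(X ∩ Z) ∖ (Z ∖ X) = {5}
Z ∖ ((X ∩ Z) ∖ (Z ∖ X)) = {1,2}
|Z ∖ ((X ∩ Z) ∖ (Z ∖ X))| = 2

2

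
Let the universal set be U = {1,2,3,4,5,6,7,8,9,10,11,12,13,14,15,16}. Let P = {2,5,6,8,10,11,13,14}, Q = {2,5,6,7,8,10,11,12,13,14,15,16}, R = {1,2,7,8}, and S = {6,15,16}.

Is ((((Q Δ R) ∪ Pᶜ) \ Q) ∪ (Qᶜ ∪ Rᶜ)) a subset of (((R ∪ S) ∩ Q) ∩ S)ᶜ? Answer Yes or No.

Q Δ R = {1,5,6,10,11,12,13,14,15,16}
Pᶜ = {1,3,4,7,9,12,15,16}
(Q Δ R) ∪ Pᶜ = {1,3,4,5,6,7,9,10,11,12,13,14,15,16}
((Q Δ R) ∪ Pᶜ) \ Q = {1,3,4,9}
Qᶜ = {1,3,4,9}
Rᶜ = {3,4,5,6,9,10,11,12,13,14,15,16}
Qᶜ ∪ Rᶜ = {1,3,4,5,6,9,10,11,12,13,14,15,16}
(((Q Δ R) ∪ Pᶜ) \ Q) ∪ (Qᶜ ∪ Rᶜ) = {1,3,4,5,6,9,10,11,12,13,14,15,16}
R ∪ S = {1,2,6,7,8,15,16}
(R ∪ S) ∩ Q = {2,6,7,8,15,16}
((R ∪ S) ∩ Q) ∩ S = {6,15,16}
(((R ∪ S) ∩ Q) ∩ S)ᶜ = {1,2,3,4,5,7,8,9,10,11,12,13,14}
6 ∈ (((Q Δ R) ∪ Pᶜ) \ Q) ∪ (Qᶜ ∪ Rᶜ) but 6 ∉ (((R ∪ S) ∩ Q) ∩ S)ᶜ, so the inclusion fails.

No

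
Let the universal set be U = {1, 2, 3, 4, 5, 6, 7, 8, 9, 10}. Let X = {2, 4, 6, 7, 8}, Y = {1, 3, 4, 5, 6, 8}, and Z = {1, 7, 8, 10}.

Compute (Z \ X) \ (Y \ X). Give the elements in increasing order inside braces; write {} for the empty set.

{10}

Z \ X = {1, 10}
Y \ X = {1, 3, 5}
(Z \ X) \ (Y \ X) = {10}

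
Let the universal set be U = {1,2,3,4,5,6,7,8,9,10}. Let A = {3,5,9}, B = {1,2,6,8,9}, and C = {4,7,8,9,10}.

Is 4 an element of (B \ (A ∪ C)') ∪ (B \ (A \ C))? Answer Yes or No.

4 ∉ A and 4 ∈ C, so 4 ∈ A ∪ C
4 ∉ (A ∪ C)' since 4 ∈ (A ∪ C)
4 ∉ B and 4 ∉ (A ∪ C)', so 4 ∉ B \ (A ∪ C)'
4 ∉ A and 4 ∈ C, so 4 ∉ A \ C
4 ∉ B and 4 ∉ (A \ C), so 4 ∉ B \ (A \ C)
4 ∉ (B \ (A ∪ C)') and 4 ∉ (B \ (A \ C)), so 4 ∉ (B \ (A ∪ C)') ∪ (B \ (A \ C))

No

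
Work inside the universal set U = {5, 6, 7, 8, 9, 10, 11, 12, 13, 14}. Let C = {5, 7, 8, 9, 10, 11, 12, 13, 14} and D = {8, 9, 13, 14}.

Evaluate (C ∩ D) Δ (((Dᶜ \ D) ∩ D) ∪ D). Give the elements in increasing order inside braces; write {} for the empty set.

{}

C ∩ D = {8, 9, 13, 14}
Dᶜ = {5, 6, 7, 10, 11, 12}
Dᶜ \ D = {5, 6, 7, 10, 11, 12}
(Dᶜ \ D) ∩ D = {}
((Dᶜ \ D) ∩ D) ∪ D = {8, 9, 13, 14}
(C ∩ D) Δ (((Dᶜ \ D) ∩ D) ∪ D) = {}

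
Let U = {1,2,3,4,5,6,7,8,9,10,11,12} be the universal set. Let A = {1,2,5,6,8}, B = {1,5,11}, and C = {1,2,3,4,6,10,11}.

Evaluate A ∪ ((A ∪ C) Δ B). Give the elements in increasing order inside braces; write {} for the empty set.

{1,2,3,4,5,6,8,10}

A ∪ C = {1,2,3,4,5,6,8,10,11}
(A ∪ C) Δ B = {2,3,4,6,8,10}
A ∪ ((A ∪ C) Δ B) = {1,2,3,4,5,6,8,10}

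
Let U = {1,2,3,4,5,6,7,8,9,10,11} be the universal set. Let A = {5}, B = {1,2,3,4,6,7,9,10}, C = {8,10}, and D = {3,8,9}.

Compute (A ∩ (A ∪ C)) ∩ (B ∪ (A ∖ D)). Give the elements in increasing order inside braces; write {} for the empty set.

A ∪ C = {5,8,10}
A ∩ (A ∪ C) = {5}
A ∖ D = {5}
B ∪ (A ∖ D) = {1,2,3,4,5,6,7,9,10}
(A ∩ (A ∪ C)) ∩ (B ∪ (A ∖ D)) = {5}

{5}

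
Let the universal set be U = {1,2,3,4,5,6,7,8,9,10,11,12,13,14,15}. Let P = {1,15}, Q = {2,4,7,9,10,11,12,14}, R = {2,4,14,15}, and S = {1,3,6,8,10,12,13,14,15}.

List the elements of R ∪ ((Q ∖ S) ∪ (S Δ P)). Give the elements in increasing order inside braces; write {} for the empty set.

{2,3,4,6,7,8,9,10,11,12,13,14,15}

Q ∖ S = {2,4,7,9,11}
S Δ P = {3,6,8,10,12,13,14}
(Q ∖ S) ∪ (S Δ P) = {2,3,4,6,7,8,9,10,11,12,13,14}
R ∪ ((Q ∖ S) ∪ (S Δ P)) = {2,3,4,6,7,8,9,10,11,12,13,14,15}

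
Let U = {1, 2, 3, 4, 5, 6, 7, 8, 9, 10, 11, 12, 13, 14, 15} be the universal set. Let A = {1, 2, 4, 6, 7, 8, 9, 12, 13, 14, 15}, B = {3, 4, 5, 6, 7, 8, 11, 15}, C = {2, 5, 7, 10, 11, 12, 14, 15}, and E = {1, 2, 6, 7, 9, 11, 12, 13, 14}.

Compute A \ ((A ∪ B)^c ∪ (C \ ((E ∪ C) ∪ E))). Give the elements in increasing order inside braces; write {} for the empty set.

{1, 2, 4, 6, 7, 8, 9, 12, 13, 14, 15}

A ∪ B = {1, 2, 3, 4, 5, 6, 7, 8, 9, 11, 12, 13, 14, 15}
(A ∪ B)^c = {10}
E ∪ C = {1, 2, 5, 6, 7, 9, 10, 11, 12, 13, 14, 15}
(E ∪ C) ∪ E = {1, 2, 5, 6, 7, 9, 10, 11, 12, 13, 14, 15}
C \ ((E ∪ C) ∪ E) = {}
(A ∪ B)^c ∪ (C \ ((E ∪ C) ∪ E)) = {10}
A \ ((A ∪ B)^c ∪ (C \ ((E ∪ C) ∪ E))) = {1, 2, 4, 6, 7, 8, 9, 12, 13, 14, 15}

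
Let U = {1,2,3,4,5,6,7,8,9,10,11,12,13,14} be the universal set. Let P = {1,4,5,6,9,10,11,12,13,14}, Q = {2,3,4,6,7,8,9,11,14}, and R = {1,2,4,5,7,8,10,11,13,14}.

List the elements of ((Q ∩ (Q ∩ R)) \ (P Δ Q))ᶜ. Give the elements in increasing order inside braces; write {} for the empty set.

{1,2,3,5,6,7,8,9,10,12,13}

Q ∩ R = {2,4,7,8,11,14}
Q ∩ (Q ∩ R) = {2,4,7,8,11,14}
P Δ Q = {1,2,3,5,7,8,10,12,13}
(Q ∩ (Q ∩ R)) \ (P Δ Q) = {4,11,14}
((Q ∩ (Q ∩ R)) \ (P Δ Q))ᶜ = {1,2,3,5,6,7,8,9,10,12,13}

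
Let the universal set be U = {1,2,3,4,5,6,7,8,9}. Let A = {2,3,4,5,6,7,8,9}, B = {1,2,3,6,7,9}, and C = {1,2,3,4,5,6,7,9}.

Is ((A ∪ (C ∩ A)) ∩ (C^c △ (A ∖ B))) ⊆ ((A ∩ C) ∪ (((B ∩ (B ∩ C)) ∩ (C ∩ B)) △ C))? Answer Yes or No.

Yes

C ∩ A = {2,3,4,5,6,7,9}
A ∪ (C ∩ A) = {2,3,4,5,6,7,8,9}
C^c = {8}
A ∖ B = {4,5,8}
C^c △ (A ∖ B) = {4,5}
(A ∪ (C ∩ A)) ∩ (C^c △ (A ∖ B)) = {4,5}
A ∩ C = {2,3,4,5,6,7,9}
B ∩ C = {1,2,3,6,7,9}
B ∩ (B ∩ C) = {1,2,3,6,7,9}
C ∩ B = {1,2,3,6,7,9}
(B ∩ (B ∩ C)) ∩ (C ∩ B) = {1,2,3,6,7,9}
((B ∩ (B ∩ C)) ∩ (C ∩ B)) △ C = {4,5}
(A ∩ C) ∪ (((B ∩ (B ∩ C)) ∩ (C ∩ B)) △ C) = {2,3,4,5,6,7,9}
Every element of {4,5} is in {2,3,4,5,6,7,9}, so (A ∪ (C ∩ A)) ∩ (C^c △ (A ∖ B)) ⊆ (A ∩ C) ∪ (((B ∩ (B ∩ C)) ∩ (C ∩ B)) △ C).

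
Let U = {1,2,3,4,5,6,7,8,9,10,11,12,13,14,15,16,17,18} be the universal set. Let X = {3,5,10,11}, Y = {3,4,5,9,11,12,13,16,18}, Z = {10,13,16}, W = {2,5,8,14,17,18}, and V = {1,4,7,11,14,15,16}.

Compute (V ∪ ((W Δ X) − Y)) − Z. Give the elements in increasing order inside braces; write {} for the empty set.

W Δ X = {2,3,8,10,11,14,17,18}
(W Δ X) − Y = {2,8,10,14,17}
V ∪ ((W Δ X) − Y) = {1,2,4,7,8,10,11,14,15,16,17}
(V ∪ ((W Δ X) − Y)) − Z = {1,2,4,7,8,11,14,15,17}

{1,2,4,7,8,11,14,15,17}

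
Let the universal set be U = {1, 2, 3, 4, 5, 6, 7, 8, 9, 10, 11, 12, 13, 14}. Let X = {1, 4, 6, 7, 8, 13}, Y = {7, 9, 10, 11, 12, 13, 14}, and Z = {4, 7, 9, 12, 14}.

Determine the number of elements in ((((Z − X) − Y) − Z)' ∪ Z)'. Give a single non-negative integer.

0

Z − X = {9, 12, 14}
(Z − X) − Y = {}
((Z − X) − Y) − Z = {}
(((Z − X) − Y) − Z)' = {1, 2, 3, 4, 5, 6, 7, 8, 9, 10, 11, 12, 13, 14}
(((Z − X) − Y) − Z)' ∪ Z = {1, 2, 3, 4, 5, 6, 7, 8, 9, 10, 11, 12, 13, 14}
((((Z − X) − Y) − Z)' ∪ Z)' = {}
|((((Z − X) − Y) − Z)' ∪ Z)'| = 0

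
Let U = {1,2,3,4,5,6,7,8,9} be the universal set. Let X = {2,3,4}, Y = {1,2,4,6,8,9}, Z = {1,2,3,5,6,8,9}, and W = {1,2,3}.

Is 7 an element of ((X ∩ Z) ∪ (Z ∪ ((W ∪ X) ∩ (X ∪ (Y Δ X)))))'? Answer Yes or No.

Yes

7 ∉ X and 7 ∉ Z, so 7 ∉ X ∩ Z
7 ∉ W and 7 ∉ X, so 7 ∉ W ∪ X
7 ∉ Y and 7 ∉ X, so 7 ∉ Y Δ X
7 ∉ X and 7 ∉ (Y Δ X), so 7 ∉ X ∪ (Y Δ X)
7 ∉ (W ∪ X) and 7 ∉ (X ∪ (Y Δ X)), so 7 ∉ (W ∪ X) ∩ (X ∪ (Y Δ X))
7 ∉ Z and 7 ∉ ((W ∪ X) ∩ (X ∪ (Y Δ X))), so 7 ∉ Z ∪ ((W ∪ X) ∩ (X ∪ (Y Δ X)))
7 ∉ (X ∩ Z) and 7 ∉ (Z ∪ ((W ∪ X) ∩ (X ∪ (Y Δ X)))), so 7 ∉ (X ∩ Z) ∪ (Z ∪ ((W ∪ X) ∩ (X ∪ (Y Δ X))))
7 ∈ ((X ∩ Z) ∪ (Z ∪ ((W ∪ X) ∩ (X ∪ (Y Δ X)))))' since 7 ∉ ((X ∩ Z) ∪ (Z ∪ ((W ∪ X) ∩ (X ∪ (Y Δ X)))))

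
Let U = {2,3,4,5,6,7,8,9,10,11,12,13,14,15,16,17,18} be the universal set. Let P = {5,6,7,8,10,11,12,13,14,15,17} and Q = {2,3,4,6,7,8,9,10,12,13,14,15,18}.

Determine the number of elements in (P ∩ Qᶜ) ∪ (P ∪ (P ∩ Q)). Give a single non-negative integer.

Qᶜ = {5,11,16,17}
P ∩ Qᶜ = {5,11,17}
P ∩ Q = {6,7,8,10,12,13,14,15}
P ∪ (P ∩ Q) = {5,6,7,8,10,11,12,13,14,15,17}
(P ∩ Qᶜ) ∪ (P ∪ (P ∩ Q)) = {5,6,7,8,10,11,12,13,14,15,17}
|(P ∩ Qᶜ) ∪ (P ∪ (P ∩ Q))| = 11

11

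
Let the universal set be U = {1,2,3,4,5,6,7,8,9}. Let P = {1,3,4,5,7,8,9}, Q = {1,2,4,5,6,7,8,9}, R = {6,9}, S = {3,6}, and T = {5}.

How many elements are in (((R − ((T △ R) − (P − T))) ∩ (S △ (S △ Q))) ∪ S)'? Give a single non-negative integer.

6

T △ R = {5,6,9}
P − T = {1,3,4,7,8,9}
(T △ R) − (P − T) = {5,6}
R − ((T △ R) − (P − T)) = {9}
S △ Q = {1,2,3,4,5,7,8,9}
S △ (S △ Q) = {1,2,4,5,6,7,8,9}
(R − ((T △ R) − (P − T))) ∩ (S △ (S △ Q)) = {9}
((R − ((T △ R) − (P − T))) ∩ (S △ (S △ Q))) ∪ S = {3,6,9}
(((R − ((T △ R) − (P − T))) ∩ (S △ (S △ Q))) ∪ S)' = {1,2,4,5,7,8}
|(((R − ((T △ R) − (P − T))) ∩ (S △ (S △ Q))) ∪ S)'| = 6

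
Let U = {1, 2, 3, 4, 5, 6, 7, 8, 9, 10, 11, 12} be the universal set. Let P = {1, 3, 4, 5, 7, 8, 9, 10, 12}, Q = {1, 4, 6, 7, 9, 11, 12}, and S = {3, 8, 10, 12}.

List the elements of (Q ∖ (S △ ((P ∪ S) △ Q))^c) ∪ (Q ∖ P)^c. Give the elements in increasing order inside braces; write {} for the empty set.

P ∪ S = {1, 3, 4, 5, 7, 8, 9, 10, 12}
(P ∪ S) △ Q = {3, 5, 6, 8, 10, 11}
S △ ((P ∪ S) △ Q) = {5, 6, 11, 12}
(S △ ((P ∪ S) △ Q))^c = {1, 2, 3, 4, 7, 8, 9, 10}
Q ∖ (S △ ((P ∪ S) △ Q))^c = {6, 11, 12}
Q ∖ P = {6, 11}
(Q ∖ P)^c = {1, 2, 3, 4, 5, 7, 8, 9, 10, 12}
(Q ∖ (S △ ((P ∪ S) △ Q))^c) ∪ (Q ∖ P)^c = {1, 2, 3, 4, 5, 6, 7, 8, 9, 10, 11, 12}

{1, 2, 3, 4, 5, 6, 7, 8, 9, 10, 11, 12}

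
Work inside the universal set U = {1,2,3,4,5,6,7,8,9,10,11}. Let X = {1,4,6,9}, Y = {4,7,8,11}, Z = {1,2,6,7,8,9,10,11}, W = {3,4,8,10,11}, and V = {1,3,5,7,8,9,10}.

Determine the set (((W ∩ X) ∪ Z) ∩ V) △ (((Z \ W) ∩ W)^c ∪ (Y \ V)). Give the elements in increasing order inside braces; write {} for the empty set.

{2,3,4,5,6,11}

W ∩ X = {4}
(W ∩ X) ∪ Z = {1,2,4,6,7,8,9,10,11}
((W ∩ X) ∪ Z) ∩ V = {1,7,8,9,10}
Z \ W = {1,2,6,7,9}
(Z \ W) ∩ W = {}
((Z \ W) ∩ W)^c = {1,2,3,4,5,6,7,8,9,10,11}
Y \ V = {4,11}
((Z \ W) ∩ W)^c ∪ (Y \ V) = {1,2,3,4,5,6,7,8,9,10,11}
(((W ∩ X) ∪ Z) ∩ V) △ (((Z \ W) ∩ W)^c ∪ (Y \ V)) = {2,3,4,5,6,11}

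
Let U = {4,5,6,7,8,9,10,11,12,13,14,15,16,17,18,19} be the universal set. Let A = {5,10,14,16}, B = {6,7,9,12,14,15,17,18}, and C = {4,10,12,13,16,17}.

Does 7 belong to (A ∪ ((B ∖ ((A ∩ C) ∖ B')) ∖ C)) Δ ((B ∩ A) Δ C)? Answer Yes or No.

7 ∉ A and 7 ∉ C, so 7 ∉ A ∩ C
7 ∈ B, so 7 ∉ B'
7 ∉ (A ∩ C) and 7 ∉ B', so 7 ∉ (A ∩ C) ∖ B'
7 ∈ B and 7 ∉ ((A ∩ C) ∖ B'), so 7 ∈ B ∖ ((A ∩ C) ∖ B')
7 ∈ (B ∖ ((A ∩ C) ∖ B')) and 7 ∉ C, so 7 ∈ (B ∖ ((A ∩ C) ∖ B')) ∖ C
7 ∉ A and 7 ∈ ((B ∖ ((A ∩ C) ∖ B')) ∖ C), so 7 ∈ A ∪ ((B ∖ ((A ∩ C) ∖ B')) ∖ C)
7 ∈ B and 7 ∉ A, so 7 ∉ B ∩ A
7 ∉ (B ∩ A) and 7 ∉ C, so 7 ∉ (B ∩ A) Δ C
7 ∈ (A ∪ ((B ∖ ((A ∩ C) ∖ B')) ∖ C)) and 7 ∉ ((B ∩ A) Δ C), so 7 ∈ (A ∪ ((B ∖ ((A ∩ C) ∖ B')) ∖ C)) Δ ((B ∩ A) Δ C)

Yes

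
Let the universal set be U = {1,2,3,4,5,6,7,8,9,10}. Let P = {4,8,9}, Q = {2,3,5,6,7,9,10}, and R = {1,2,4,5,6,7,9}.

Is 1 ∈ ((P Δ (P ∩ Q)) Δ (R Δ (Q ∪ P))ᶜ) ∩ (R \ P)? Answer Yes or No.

1 ∉ P and 1 ∉ Q, so 1 ∉ P ∩ Q
1 ∉ P and 1 ∉ (P ∩ Q), so 1 ∉ P Δ (P ∩ Q)
1 ∉ Q and 1 ∉ P, so 1 ∉ Q ∪ P
1 ∈ R and 1 ∉ (Q ∪ P), so 1 ∈ R Δ (Q ∪ P)
1 ∉ (R Δ (Q ∪ P))ᶜ since 1 ∈ (R Δ (Q ∪ P))
1 ∉ (P Δ (P ∩ Q)) and 1 ∉ (R Δ (Q ∪ P))ᶜ, so 1 ∉ (P Δ (P ∩ Q)) Δ (R Δ (Q ∪ P))ᶜ
1 ∈ R and 1 ∉ P, so 1 ∈ R \ P
1 ∉ ((P Δ (P ∩ Q)) Δ (R Δ (Q ∪ P))ᶜ) and 1 ∈ (R \ P), so 1 ∉ ((P Δ (P ∩ Q)) Δ (R Δ (Q ∪ P))ᶜ) ∩ (R \ P)

No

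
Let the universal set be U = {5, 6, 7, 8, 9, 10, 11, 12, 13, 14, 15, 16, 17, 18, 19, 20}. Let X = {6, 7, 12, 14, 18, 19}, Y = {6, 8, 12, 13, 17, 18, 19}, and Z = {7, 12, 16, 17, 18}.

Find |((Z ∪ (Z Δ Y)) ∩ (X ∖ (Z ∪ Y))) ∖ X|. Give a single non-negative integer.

0

Z Δ Y = {6, 7, 8, 13, 16, 19}
Z ∪ (Z Δ Y) = {6, 7, 8, 12, 13, 16, 17, 18, 19}
Z ∪ Y = {6, 7, 8, 12, 13, 16, 17, 18, 19}
X ∖ (Z ∪ Y) = {14}
(Z ∪ (Z Δ Y)) ∩ (X ∖ (Z ∪ Y)) = {}
((Z ∪ (Z Δ Y)) ∩ (X ∖ (Z ∪ Y))) ∖ X = {}
|((Z ∪ (Z Δ Y)) ∩ (X ∖ (Z ∪ Y))) ∖ X| = 0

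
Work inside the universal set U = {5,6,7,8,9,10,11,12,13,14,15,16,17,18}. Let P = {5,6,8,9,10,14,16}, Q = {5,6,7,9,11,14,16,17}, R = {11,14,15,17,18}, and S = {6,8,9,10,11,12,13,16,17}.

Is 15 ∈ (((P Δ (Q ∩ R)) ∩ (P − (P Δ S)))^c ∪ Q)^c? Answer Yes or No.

No

15 ∉ Q and 15 ∈ R, so 15 ∉ Q ∩ R
15 ∉ P and 15 ∉ (Q ∩ R), so 15 ∉ P Δ (Q ∩ R)
15 ∉ P and 15 ∉ S, so 15 ∉ P Δ S
15 ∉ P and 15 ∉ (P Δ S), so 15 ∉ P − (P Δ S)
15 ∉ (P Δ (Q ∩ R)) and 15 ∉ (P − (P Δ S)), so 15 ∉ (P Δ (Q ∩ R)) ∩ (P − (P Δ S))
15 ∈ ((P Δ (Q ∩ R)) ∩ (P − (P Δ S)))^c since 15 ∉ ((P Δ (Q ∩ R)) ∩ (P − (P Δ S)))
15 ∈ ((P Δ (Q ∩ R)) ∩ (P − (P Δ S)))^c and 15 ∉ Q, so 15 ∈ ((P Δ (Q ∩ R)) ∩ (P − (P Δ S)))^c ∪ Q
15 ∉ (((P Δ (Q ∩ R)) ∩ (P − (P Δ S)))^c ∪ Q)^c since 15 ∈ (((P Δ (Q ∩ R)) ∩ (P − (P Δ S)))^c ∪ Q)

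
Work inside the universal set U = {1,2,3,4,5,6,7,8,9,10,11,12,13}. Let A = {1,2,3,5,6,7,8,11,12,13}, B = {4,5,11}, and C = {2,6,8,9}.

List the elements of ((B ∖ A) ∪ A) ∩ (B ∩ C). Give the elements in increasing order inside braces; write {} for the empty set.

B ∖ A = {4}
(B ∖ A) ∪ A = {1,2,3,4,5,6,7,8,11,12,13}
B ∩ C = {}
((B ∖ A) ∪ A) ∩ (B ∩ C) = {}

{}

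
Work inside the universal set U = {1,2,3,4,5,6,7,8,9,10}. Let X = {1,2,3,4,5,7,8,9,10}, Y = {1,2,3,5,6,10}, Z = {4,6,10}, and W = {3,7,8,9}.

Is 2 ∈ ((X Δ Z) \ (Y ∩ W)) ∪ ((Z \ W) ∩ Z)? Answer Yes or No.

Yes

2 ∈ X and 2 ∉ Z, so 2 ∈ X Δ Z
2 ∈ Y and 2 ∉ W, so 2 ∉ Y ∩ W
2 ∈ (X Δ Z) and 2 ∉ (Y ∩ W), so 2 ∈ (X Δ Z) \ (Y ∩ W)
2 ∉ Z and 2 ∉ W, so 2 ∉ Z \ W
2 ∉ (Z \ W) and 2 ∉ Z, so 2 ∉ (Z \ W) ∩ Z
2 ∈ ((X Δ Z) \ (Y ∩ W)) and 2 ∉ ((Z \ W) ∩ Z), so 2 ∈ ((X Δ Z) \ (Y ∩ W)) ∪ ((Z \ W) ∩ Z)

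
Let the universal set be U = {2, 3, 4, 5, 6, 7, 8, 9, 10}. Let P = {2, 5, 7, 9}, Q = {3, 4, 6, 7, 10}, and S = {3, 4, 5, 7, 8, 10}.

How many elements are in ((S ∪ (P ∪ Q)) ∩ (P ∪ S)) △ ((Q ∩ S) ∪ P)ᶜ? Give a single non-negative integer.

P ∪ Q = {2, 3, 4, 5, 6, 7, 9, 10}
S ∪ (P ∪ Q) = {2, 3, 4, 5, 6, 7, 8, 9, 10}
P ∪ S = {2, 3, 4, 5, 7, 8, 9, 10}
(S ∪ (P ∪ Q)) ∩ (P ∪ S) = {2, 3, 4, 5, 7, 8, 9, 10}
Q ∩ S = {3, 4, 7, 10}
(Q ∩ S) ∪ P = {2, 3, 4, 5, 7, 9, 10}
((Q ∩ S) ∪ P)ᶜ = {6, 8}
((S ∪ (P ∪ Q)) ∩ (P ∪ S)) △ ((Q ∩ S) ∪ P)ᶜ = {2, 3, 4, 5, 6, 7, 9, 10}
|((S ∪ (P ∪ Q)) ∩ (P ∪ S)) △ ((Q ∩ S) ∪ P)ᶜ| = 8

8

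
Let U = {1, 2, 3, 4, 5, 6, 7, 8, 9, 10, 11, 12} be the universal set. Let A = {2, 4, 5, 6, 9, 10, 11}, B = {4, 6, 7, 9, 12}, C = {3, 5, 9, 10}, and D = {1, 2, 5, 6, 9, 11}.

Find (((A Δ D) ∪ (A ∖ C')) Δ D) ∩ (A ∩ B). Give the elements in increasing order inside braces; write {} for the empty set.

A Δ D = {1, 4, 10}
C' = {1, 2, 4, 6, 7, 8, 11, 12}
A ∖ C' = {5, 9, 10}
(A Δ D) ∪ (A ∖ C') = {1, 4, 5, 9, 10}
((A Δ D) ∪ (A ∖ C')) Δ D = {2, 4, 6, 10, 11}
A ∩ B = {4, 6, 9}
(((A Δ D) ∪ (A ∖ C')) Δ D) ∩ (A ∩ B) = {4, 6}

{4, 6}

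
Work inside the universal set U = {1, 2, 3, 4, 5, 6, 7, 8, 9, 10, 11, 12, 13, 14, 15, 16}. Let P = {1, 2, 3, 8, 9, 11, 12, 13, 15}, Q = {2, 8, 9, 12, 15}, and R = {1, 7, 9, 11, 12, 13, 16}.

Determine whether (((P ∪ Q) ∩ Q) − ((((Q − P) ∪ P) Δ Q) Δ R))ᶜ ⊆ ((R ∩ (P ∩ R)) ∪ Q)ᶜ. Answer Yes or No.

P ∪ Q = {1, 2, 3, 8, 9, 11, 12, 13, 15}
(P ∪ Q) ∩ Q = {2, 8, 9, 12, 15}
Q − P = {}
(Q − P) ∪ P = {1, 2, 3, 8, 9, 11, 12, 13, 15}
((Q − P) ∪ P) Δ Q = {1, 3, 11, 13}
(((Q − P) ∪ P) Δ Q) Δ R = {3, 7, 9, 12, 16}
((P ∪ Q) ∩ Q) − ((((Q − P) ∪ P) Δ Q) Δ R) = {2, 8, 15}
(((P ∪ Q) ∩ Q) − ((((Q − P) ∪ P) Δ Q) Δ R))ᶜ = {1, 3, 4, 5, 6, 7, 9, 10, 11, 12, 13, 14, 16}
P ∩ R = {1, 9, 11, 12, 13}
R ∩ (P ∩ R) = {1, 9, 11, 12, 13}
(R ∩ (P ∩ R)) ∪ Q = {1, 2, 8, 9, 11, 12, 13, 15}
((R ∩ (P ∩ R)) ∪ Q)ᶜ = {3, 4, 5, 6, 7, 10, 14, 16}
1 ∈ (((P ∪ Q) ∩ Q) − ((((Q − P) ∪ P) Δ Q) Δ R))ᶜ but 1 ∉ ((R ∩ (P ∩ R)) ∪ Q)ᶜ, so the inclusion fails.

No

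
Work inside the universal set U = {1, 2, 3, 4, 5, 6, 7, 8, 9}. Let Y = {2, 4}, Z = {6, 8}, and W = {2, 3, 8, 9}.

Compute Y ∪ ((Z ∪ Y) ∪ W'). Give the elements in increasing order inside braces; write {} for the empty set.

Z ∪ Y = {2, 4, 6, 8}
W' = {1, 4, 5, 6, 7}
(Z ∪ Y) ∪ W' = {1, 2, 4, 5, 6, 7, 8}
Y ∪ ((Z ∪ Y) ∪ W') = {1, 2, 4, 5, 6, 7, 8}

{1, 2, 4, 5, 6, 7, 8}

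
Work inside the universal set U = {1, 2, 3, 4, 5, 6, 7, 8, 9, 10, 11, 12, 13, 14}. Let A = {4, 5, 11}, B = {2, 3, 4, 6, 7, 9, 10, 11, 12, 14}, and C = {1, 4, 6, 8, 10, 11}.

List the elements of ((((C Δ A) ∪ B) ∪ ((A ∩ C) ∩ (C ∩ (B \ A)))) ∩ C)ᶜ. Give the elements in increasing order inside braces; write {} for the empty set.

C Δ A = {1, 5, 6, 8, 10}
(C Δ A) ∪ B = {1, 2, 3, 4, 5, 6, 7, 8, 9, 10, 11, 12, 14}
A ∩ C = {4, 11}
B \ A = {2, 3, 6, 7, 9, 10, 12, 14}
C ∩ (B \ A) = {6, 10}
(A ∩ C) ∩ (C ∩ (B \ A)) = {}
((C Δ A) ∪ B) ∪ ((A ∩ C) ∩ (C ∩ (B \ A))) = {1, 2, 3, 4, 5, 6, 7, 8, 9, 10, 11, 12, 14}
(((C Δ A) ∪ B) ∪ ((A ∩ C) ∩ (C ∩ (B \ A)))) ∩ C = {1, 4, 6, 8, 10, 11}
((((C Δ A) ∪ B) ∪ ((A ∩ C) ∩ (C ∩ (B \ A)))) ∩ C)ᶜ = {2, 3, 5, 7, 9, 12, 13, 14}

{2, 3, 5, 7, 9, 12, 13, 14}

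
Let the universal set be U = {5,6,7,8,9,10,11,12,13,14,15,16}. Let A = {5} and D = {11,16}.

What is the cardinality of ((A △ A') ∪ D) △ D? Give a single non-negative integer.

10

A' = {6,7,8,9,10,11,12,13,14,15,16}
A △ A' = {5,6,7,8,9,10,11,12,13,14,15,16}
(A △ A') ∪ D = {5,6,7,8,9,10,11,12,13,14,15,16}
((A △ A') ∪ D) △ D = {5,6,7,8,9,10,12,13,14,15}
|((A △ A') ∪ D) △ D| = 10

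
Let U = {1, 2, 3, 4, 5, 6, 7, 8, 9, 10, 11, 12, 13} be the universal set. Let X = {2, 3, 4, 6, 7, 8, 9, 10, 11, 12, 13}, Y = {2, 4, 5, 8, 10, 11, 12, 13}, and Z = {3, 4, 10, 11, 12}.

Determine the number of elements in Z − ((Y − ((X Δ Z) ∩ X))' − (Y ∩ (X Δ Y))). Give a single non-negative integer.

4

X Δ Z = {2, 6, 7, 8, 9, 13}
(X Δ Z) ∩ X = {2, 6, 7, 8, 9, 13}
Y − ((X Δ Z) ∩ X) = {4, 5, 10, 11, 12}
(Y − ((X Δ Z) ∩ X))' = {1, 2, 3, 6, 7, 8, 9, 13}
X Δ Y = {3, 5, 6, 7, 9}
Y ∩ (X Δ Y) = {5}
(Y − ((X Δ Z) ∩ X))' − (Y ∩ (X Δ Y)) = {1, 2, 3, 6, 7, 8, 9, 13}
Z − ((Y − ((X Δ Z) ∩ X))' − (Y ∩ (X Δ Y))) = {4, 10, 11, 12}
|Z − ((Y − ((X Δ Z) ∩ X))' − (Y ∩ (X Δ Y)))| = 4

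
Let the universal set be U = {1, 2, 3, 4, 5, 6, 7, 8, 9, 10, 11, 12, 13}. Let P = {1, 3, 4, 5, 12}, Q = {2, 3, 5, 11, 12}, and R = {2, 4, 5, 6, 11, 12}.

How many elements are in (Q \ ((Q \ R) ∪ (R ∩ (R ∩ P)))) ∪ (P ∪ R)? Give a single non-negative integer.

8

Q \ R = {3}
R ∩ P = {4, 5, 12}
R ∩ (R ∩ P) = {4, 5, 12}
(Q \ R) ∪ (R ∩ (R ∩ P)) = {3, 4, 5, 12}
Q \ ((Q \ R) ∪ (R ∩ (R ∩ P))) = {2, 11}
P ∪ R = {1, 2, 3, 4, 5, 6, 11, 12}
(Q \ ((Q \ R) ∪ (R ∩ (R ∩ P)))) ∪ (P ∪ R) = {1, 2, 3, 4, 5, 6, 11, 12}
|(Q \ ((Q \ R) ∪ (R ∩ (R ∩ P)))) ∪ (P ∪ R)| = 8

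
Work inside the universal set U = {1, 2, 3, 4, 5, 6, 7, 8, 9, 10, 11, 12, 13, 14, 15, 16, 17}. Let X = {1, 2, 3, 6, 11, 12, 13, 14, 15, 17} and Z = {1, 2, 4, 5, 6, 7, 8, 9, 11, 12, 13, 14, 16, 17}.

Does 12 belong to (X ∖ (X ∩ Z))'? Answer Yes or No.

Yes

12 ∈ X and 12 ∈ Z, so 12 ∈ X ∩ Z
12 ∈ X and 12 ∈ (X ∩ Z), so 12 ∉ X ∖ (X ∩ Z)
12 ∈ (X ∖ (X ∩ Z))' since 12 ∉ (X ∖ (X ∩ Z))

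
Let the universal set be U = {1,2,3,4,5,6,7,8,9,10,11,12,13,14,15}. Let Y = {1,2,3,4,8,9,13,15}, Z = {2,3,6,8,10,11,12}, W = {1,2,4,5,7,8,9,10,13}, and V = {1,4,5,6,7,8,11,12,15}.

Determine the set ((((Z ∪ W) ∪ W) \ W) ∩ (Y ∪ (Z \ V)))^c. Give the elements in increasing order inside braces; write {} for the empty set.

{1,2,4,5,6,7,8,9,10,11,12,13,14,15}

Z ∪ W = {1,2,3,4,5,6,7,8,9,10,11,12,13}
(Z ∪ W) ∪ W = {1,2,3,4,5,6,7,8,9,10,11,12,13}
((Z ∪ W) ∪ W) \ W = {3,6,11,12}
Z \ V = {2,3,10}
Y ∪ (Z \ V) = {1,2,3,4,8,9,10,13,15}
(((Z ∪ W) ∪ W) \ W) ∩ (Y ∪ (Z \ V)) = {3}
((((Z ∪ W) ∪ W) \ W) ∩ (Y ∪ (Z \ V)))^c = {1,2,4,5,6,7,8,9,10,11,12,13,14,15}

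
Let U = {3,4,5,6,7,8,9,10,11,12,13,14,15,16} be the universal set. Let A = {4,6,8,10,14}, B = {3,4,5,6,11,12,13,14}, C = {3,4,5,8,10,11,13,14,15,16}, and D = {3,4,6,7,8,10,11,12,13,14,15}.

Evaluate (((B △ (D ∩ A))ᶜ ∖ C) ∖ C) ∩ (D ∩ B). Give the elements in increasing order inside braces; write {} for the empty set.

{6}

D ∩ A = {4,6,8,10,14}
B △ (D ∩ A) = {3,5,8,10,11,12,13}
(B △ (D ∩ A))ᶜ = {4,6,7,9,14,15,16}
(B △ (D ∩ A))ᶜ ∖ C = {6,7,9}
((B △ (D ∩ A))ᶜ ∖ C) ∖ C = {6,7,9}
D ∩ B = {3,4,6,11,12,13,14}
(((B △ (D ∩ A))ᶜ ∖ C) ∖ C) ∩ (D ∩ B) = {6}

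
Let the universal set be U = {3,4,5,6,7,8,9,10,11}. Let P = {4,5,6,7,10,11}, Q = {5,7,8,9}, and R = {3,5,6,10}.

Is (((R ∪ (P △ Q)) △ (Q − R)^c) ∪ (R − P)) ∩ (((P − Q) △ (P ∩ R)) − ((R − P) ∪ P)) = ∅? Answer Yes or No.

P △ Q = {4,6,8,9,10,11}
R ∪ (P △ Q) = {3,4,5,6,8,9,10,11}
Q − R = {7,8,9}
(Q − R)^c = {3,4,5,6,10,11}
(R ∪ (P △ Q)) △ (Q − R)^c = {8,9}
R − P = {3}
((R ∪ (P △ Q)) △ (Q − R)^c) ∪ (R − P) = {3,8,9}
P − Q = {4,6,10,11}
P ∩ R = {5,6,10}
(P − Q) △ (P ∩ R) = {4,5,11}
(R − P) ∪ P = {3,4,5,6,7,10,11}
((P − Q) △ (P ∩ R)) − ((R − P) ∪ P) = {}
{3,8,9} and {} share no elements.

Yes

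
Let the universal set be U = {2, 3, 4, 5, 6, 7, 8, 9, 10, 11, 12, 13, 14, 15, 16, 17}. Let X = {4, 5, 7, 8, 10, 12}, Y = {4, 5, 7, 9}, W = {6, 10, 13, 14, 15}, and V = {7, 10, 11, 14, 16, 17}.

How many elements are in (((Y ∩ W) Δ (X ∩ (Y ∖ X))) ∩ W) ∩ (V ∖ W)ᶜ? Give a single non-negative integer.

Y ∩ W = {}
Y ∖ X = {9}
X ∩ (Y ∖ X) = {}
(Y ∩ W) Δ (X ∩ (Y ∖ X)) = {}
((Y ∩ W) Δ (X ∩ (Y ∖ X))) ∩ W = {}
V ∖ W = {7, 11, 16, 17}
(V ∖ W)ᶜ = {2, 3, 4, 5, 6, 8, 9, 10, 12, 13, 14, 15}
(((Y ∩ W) Δ (X ∩ (Y ∖ X))) ∩ W) ∩ (V ∖ W)ᶜ = {}
|(((Y ∩ W) Δ (X ∩ (Y ∖ X))) ∩ W) ∩ (V ∖ W)ᶜ| = 0

0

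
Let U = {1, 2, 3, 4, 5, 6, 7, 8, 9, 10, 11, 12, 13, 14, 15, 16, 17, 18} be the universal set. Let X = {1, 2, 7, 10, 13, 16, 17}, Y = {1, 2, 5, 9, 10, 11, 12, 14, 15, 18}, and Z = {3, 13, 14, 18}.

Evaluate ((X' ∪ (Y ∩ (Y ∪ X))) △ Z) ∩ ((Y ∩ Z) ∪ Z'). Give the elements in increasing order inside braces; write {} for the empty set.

X' = {3, 4, 5, 6, 8, 9, 11, 12, 14, 15, 18}
Y ∪ X = {1, 2, 5, 7, 9, 10, 11, 12, 13, 14, 15, 16, 17, 18}
Y ∩ (Y ∪ X) = {1, 2, 5, 9, 10, 11, 12, 14, 15, 18}
X' ∪ (Y ∩ (Y ∪ X)) = {1, 2, 3, 4, 5, 6, 8, 9, 10, 11, 12, 14, 15, 18}
(X' ∪ (Y ∩ (Y ∪ X))) △ Z = {1, 2, 4, 5, 6, 8, 9, 10, 11, 12, 13, 15}
Y ∩ Z = {14, 18}
Z' = {1, 2, 4, 5, 6, 7, 8, 9, 10, 11, 12, 15, 16, 17}
(Y ∩ Z) ∪ Z' = {1, 2, 4, 5, 6, 7, 8, 9, 10, 11, 12, 14, 15, 16, 17, 18}
((X' ∪ (Y ∩ (Y ∪ X))) △ Z) ∩ ((Y ∩ Z) ∪ Z') = {1, 2, 4, 5, 6, 8, 9, 10, 11, 12, 15}

{1, 2, 4, 5, 6, 8, 9, 10, 11, 12, 15}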